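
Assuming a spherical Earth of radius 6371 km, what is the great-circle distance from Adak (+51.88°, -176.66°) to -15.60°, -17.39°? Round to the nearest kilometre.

15583 km

Δλ = -17.39 − -176.66 = 159.27°.
Δφ = -15.60 − 51.88 = -67.48°.
a = sin²(Δφ/2) + cos φ₁ · cos φ₂ · sin²(Δλ/2) = 0.883821.
c = 2·atan2(√a, √(1−a)) = 2.44595 rad → d = 6371·c ≈ 15583.14 km.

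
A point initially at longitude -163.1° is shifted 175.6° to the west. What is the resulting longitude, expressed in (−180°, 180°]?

+21.3°

Start at -163.1°; shift −175.6° → -338.7°.
-338.7° lies outside (−180°, 180°]; add 360° → +21.3°.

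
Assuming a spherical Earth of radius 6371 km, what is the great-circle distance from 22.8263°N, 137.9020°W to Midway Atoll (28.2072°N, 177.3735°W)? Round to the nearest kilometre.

Δλ = -177.3735 − -137.9020 = -39.4715°.
Δφ = 28.2072 − 22.8263 = 5.3809°.
a = sin²(Δφ/2) + cos φ₁ · cos φ₂ · sin²(Δλ/2) = 0.094822.
c = 2·atan2(√a, √(1−a)) = 0.62604 rad → d = 6371·c ≈ 3988.47 km.

3988 km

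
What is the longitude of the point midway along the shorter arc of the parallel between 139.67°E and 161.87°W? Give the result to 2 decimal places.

168.90°E

Signed shortest Δλ from +139.67° to -161.87° is +58.46°.
Midpoint longitude = +139.67° + (+58.46°)/2 = +139.67° + 29.23° = +168.90°.
(The naïve average (+139.67 + -161.87)/2 = -11.1° is on the wrong side of the globe.)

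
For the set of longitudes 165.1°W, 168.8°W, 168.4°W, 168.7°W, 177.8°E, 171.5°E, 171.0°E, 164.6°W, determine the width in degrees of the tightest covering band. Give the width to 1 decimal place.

Sort the longitudes: -168.8°, -168.7°, -168.4°, -165.1°, -164.6°, +171.0°, +171.5°, +177.8°.
Eastward gaps between consecutive values (wrapping around): 0.1°, 0.3°, 3.3°, 0.5°, 335.6°, 0.5°, 6.3°, 13.4°.
Largest gap = 335.6° ⇒ minimal covering band is its complement: 360° − 335.6° = 24.4°.
Band runs from +171.0° eastward to -164.6°, crossing the antimeridian.

24.4°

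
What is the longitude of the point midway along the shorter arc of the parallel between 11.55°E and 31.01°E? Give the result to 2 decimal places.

21.28°E

Signed shortest Δλ from +11.55° to +31.01° is +19.46°.
Midpoint longitude = +11.55° + (+19.46°)/2 = +11.55° + 9.73° = +21.28°.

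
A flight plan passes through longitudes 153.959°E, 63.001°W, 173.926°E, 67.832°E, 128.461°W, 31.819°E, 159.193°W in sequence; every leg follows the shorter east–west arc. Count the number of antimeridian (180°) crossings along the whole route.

Leg 1: +153.959° → -63.001°, shortest Δλ = 143.04° (east) — crosses 180°.
Leg 2: -63.001° → +173.926°, shortest Δλ = -123.073° (west) — crosses 180°.
Leg 3: +173.926° → +67.832°, shortest Δλ = -106.094° (west) — does not cross 180°.
Leg 4: +67.832° → -128.461°, shortest Δλ = 163.707° (east) — crosses 180°.
Leg 5: -128.461° → +31.819°, shortest Δλ = 160.28° (east) — does not cross 180°.
Leg 6: +31.819° → -159.193°, shortest Δλ = 168.988° (east) — crosses 180°.
Total crossings: 4.

4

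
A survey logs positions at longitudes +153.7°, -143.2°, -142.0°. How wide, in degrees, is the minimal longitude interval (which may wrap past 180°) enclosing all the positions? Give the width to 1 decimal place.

64.3°

Sort the longitudes: -143.2°, -142.0°, +153.7°.
Eastward gaps between consecutive values (wrapping around): 1.2°, 295.7°, 63.1°.
Largest gap = 295.7° ⇒ minimal covering band is its complement: 360° − 295.7° = 64.3°.
Band runs from +153.7° eastward to -142.0°, crossing the antimeridian.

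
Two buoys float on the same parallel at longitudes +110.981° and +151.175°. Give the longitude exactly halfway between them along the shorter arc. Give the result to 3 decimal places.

Signed shortest Δλ from +110.981° to +151.175° is +40.194°.
Midpoint longitude = +110.981° + (+40.194°)/2 = +110.981° + 20.097° = +131.078°.

+131.078°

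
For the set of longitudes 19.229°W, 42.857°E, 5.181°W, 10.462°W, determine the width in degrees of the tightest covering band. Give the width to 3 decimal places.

Sort the longitudes: -19.229°, -10.462°, -5.181°, +42.857°.
Eastward gaps between consecutive values (wrapping around): 8.767°, 5.281°, 48.038°, 297.914°.
Largest gap = 297.914° ⇒ minimal covering band is its complement: 360° − 297.914° = 62.086°.
Band runs from -19.229° eastward to +42.857°.

62.086°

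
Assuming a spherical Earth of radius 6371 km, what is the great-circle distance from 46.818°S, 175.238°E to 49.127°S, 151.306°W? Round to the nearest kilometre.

2483 km

Δλ = -151.306 − 175.238 = -326.544°; wrapped into (−180°, 180°]: 33.456°.
Δφ = -49.127 − -46.818 = -2.309°.
a = sin²(Δφ/2) + cos φ₁ · cos φ₂ · sin²(Δλ/2) = 0.037505.
c = 2·atan2(√a, √(1−a)) = 0.38979 rad → d = 6371·c ≈ 2483.32 km.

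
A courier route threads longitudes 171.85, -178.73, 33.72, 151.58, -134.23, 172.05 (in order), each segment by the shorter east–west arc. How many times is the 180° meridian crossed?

Leg 1: +171.85° → -178.73°, shortest Δλ = 9.42° (east) — crosses 180°.
Leg 2: -178.73° → +33.72°, shortest Δλ = -147.55° (west) — crosses 180°.
Leg 3: +33.72° → +151.58°, shortest Δλ = 117.86° (east) — does not cross 180°.
Leg 4: +151.58° → -134.23°, shortest Δλ = 74.19° (east) — crosses 180°.
Leg 5: -134.23° → +172.05°, shortest Δλ = -53.72° (west) — crosses 180°.
Total crossings: 4.

4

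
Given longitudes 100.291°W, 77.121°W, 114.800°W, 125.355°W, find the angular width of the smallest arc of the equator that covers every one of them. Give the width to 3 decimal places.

Sort the longitudes: -125.355°, -114.800°, -100.291°, -77.121°.
Eastward gaps between consecutive values (wrapping around): 10.555°, 14.509°, 23.170°, 311.766°.
Largest gap = 311.766° ⇒ minimal covering band is its complement: 360° − 311.766° = 48.234°.
Band runs from -125.355° eastward to -77.121°.

48.234°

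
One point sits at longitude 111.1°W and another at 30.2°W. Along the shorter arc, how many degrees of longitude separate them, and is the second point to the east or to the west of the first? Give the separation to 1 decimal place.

80.9° east

Raw difference: -30.2 − -111.1 = 80.9°.
Normalise into (−180°, 180°]: 80.9° stays 80.9°.
Positive ⇒ the second point lies to the east; separation 80.9°.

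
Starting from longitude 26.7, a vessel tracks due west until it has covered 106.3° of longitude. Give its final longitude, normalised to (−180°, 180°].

Start at +26.7°; shift −106.3° → -79.6°.
-79.6° already lies in (−180°, 180°].

-79.6°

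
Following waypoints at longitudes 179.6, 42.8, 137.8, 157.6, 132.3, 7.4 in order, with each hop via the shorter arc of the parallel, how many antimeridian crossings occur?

Leg 1: +179.6° → +42.8°, shortest Δλ = -136.8° (west) — does not cross 180°.
Leg 2: +42.8° → +137.8°, shortest Δλ = 95.0° (east) — does not cross 180°.
Leg 3: +137.8° → +157.6°, shortest Δλ = 19.8° (east) — does not cross 180°.
Leg 4: +157.6° → +132.3°, shortest Δλ = -25.3° (west) — does not cross 180°.
Leg 5: +132.3° → +7.4°, shortest Δλ = -124.9° (west) — does not cross 180°.
Total crossings: 0.

0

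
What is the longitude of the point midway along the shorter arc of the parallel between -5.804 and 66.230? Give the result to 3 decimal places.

Signed shortest Δλ from -5.804° to +66.230° is +72.034°.
Midpoint longitude = -5.804° + (+72.034°)/2 = -5.804° + 36.017° = +30.213°.

+30.213°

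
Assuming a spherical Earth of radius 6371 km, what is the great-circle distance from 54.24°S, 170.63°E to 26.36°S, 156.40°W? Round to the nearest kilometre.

Δλ = -156.40 − 170.63 = -327.03°; wrapped into (−180°, 180°]: 32.97°.
Δφ = -26.36 − -54.24 = 27.88°.
a = sin²(Δφ/2) + cos φ₁ · cos φ₂ · sin²(Δλ/2) = 0.100199.
c = 2·atan2(√a, √(1−a)) = 0.64416 rad → d = 6371·c ≈ 4103.97 km.

4104 km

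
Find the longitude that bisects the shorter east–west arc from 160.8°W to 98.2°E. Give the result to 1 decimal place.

148.7°E

Signed shortest Δλ from -160.8° to +98.2° is -101.0°.
Midpoint longitude = -160.8° + (-101.0°)/2 = -160.8° − 50.5° = -211.3°.
Normalise into (−180°, 180°]: +148.7°.
(The naïve average (-160.8 + +98.2)/2 = -31.3° is on the wrong side of the globe.)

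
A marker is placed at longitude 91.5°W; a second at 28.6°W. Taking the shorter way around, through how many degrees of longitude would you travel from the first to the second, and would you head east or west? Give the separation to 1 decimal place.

62.9° east

Raw difference: -28.6 − -91.5 = 62.9°.
Normalise into (−180°, 180°]: 62.9° stays 62.9°.
Positive ⇒ the second point lies to the east; separation 62.9°.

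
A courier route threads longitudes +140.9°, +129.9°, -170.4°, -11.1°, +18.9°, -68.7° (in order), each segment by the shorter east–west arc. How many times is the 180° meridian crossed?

Leg 1: +140.9° → +129.9°, shortest Δλ = -11.0° (west) — does not cross 180°.
Leg 2: +129.9° → -170.4°, shortest Δλ = 59.7° (east) — crosses 180°.
Leg 3: -170.4° → -11.1°, shortest Δλ = 159.3° (east) — does not cross 180°.
Leg 4: -11.1° → +18.9°, shortest Δλ = 30.0° (east) — does not cross 180°.
Leg 5: +18.9° → -68.7°, shortest Δλ = -87.6° (west) — does not cross 180°.
Total crossings: 1.

1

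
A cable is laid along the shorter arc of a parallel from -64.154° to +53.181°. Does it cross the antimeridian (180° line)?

No

Signed shortest Δλ = ((53.181 − -64.154 + 180) mod 360) − 180 = 117.335°.
Going east by 117.335° from -64.154° reaches +53.181° without touching 180°.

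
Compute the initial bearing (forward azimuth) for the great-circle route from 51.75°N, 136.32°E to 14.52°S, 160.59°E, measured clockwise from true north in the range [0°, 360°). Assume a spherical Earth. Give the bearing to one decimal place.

154.9°

Δλ = 160.59 − 136.32 = 24.27°.
θ = atan2( sin Δλ · cos φ₂ , cos φ₁ · sin φ₂ − sin φ₁ · cos φ₂ · cos Δλ )
  = atan2(0.39791, -0.84826) = 154.869° → normalised to [0°, 360°): 154.869°.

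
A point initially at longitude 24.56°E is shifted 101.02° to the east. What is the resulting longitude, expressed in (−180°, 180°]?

125.58°E

Start at +24.56°; shift +101.02° → +125.58°.
+125.58° already lies in (−180°, 180°].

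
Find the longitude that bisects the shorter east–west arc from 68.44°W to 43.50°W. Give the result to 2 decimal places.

55.97°W

Signed shortest Δλ from -68.44° to -43.50° is +24.94°.
Midpoint longitude = -68.44° + (+24.94°)/2 = -68.44° + 12.47° = -55.97°.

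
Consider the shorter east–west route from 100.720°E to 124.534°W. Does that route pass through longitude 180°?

Yes

Naïve |-124.534 − 100.720| = 225.254° > 180°, so the shorter arc goes the other way round — across 180°.
Signed shortest Δλ = ((-124.534 − 100.720 + 180) mod 360) − 180 = 134.746°.
Going east by 134.746° from +100.720° passes through 180° before reaching -124.534°.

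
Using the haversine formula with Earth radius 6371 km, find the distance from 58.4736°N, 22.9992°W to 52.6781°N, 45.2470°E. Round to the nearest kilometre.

4149 km

Δλ = 45.2470 − -22.9992 = 68.2462°.
Δφ = 52.6781 − 58.4736 = -5.7955°.
a = sin²(Δφ/2) + cos φ₁ · cos φ₂ · sin²(Δλ/2) = 0.102320.
c = 2·atan2(√a, √(1−a)) = 0.65120 rad → d = 6371·c ≈ 4148.77 km.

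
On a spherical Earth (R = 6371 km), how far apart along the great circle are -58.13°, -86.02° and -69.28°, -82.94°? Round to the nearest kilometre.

1249 km

Δλ = -82.94 − -86.02 = 3.08°.
Δφ = -69.28 − -58.13 = -11.15°.
a = sin²(Δφ/2) + cos φ₁ · cos φ₂ · sin²(Δλ/2) = 0.009573.
c = 2·atan2(√a, √(1−a)) = 0.19599 rad → d = 6371·c ≈ 1248.68 km.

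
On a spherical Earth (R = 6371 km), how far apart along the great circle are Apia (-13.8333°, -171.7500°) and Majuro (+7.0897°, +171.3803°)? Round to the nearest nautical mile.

Δλ = 171.3803 − -171.7500 = 343.1303°; wrapped into (−180°, 180°]: -16.8697°.
Δφ = 7.0897 − -13.8333 = 20.9230°.
a = sin²(Δφ/2) + cos φ₁ · cos φ₂ · sin²(Δλ/2) = 0.053702.
c = 2·atan2(√a, √(1−a)) = 0.46773 rad → d = 6371·c ≈ 2979.88 km ≈ 1609.01 nmi.

1609 nmi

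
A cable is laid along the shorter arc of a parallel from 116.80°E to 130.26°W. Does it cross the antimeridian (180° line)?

Naïve |-130.26 − 116.80| = 247.06° > 180°, so the shorter arc goes the other way round — across 180°.
Signed shortest Δλ = ((-130.26 − 116.80 + 180) mod 360) − 180 = 112.94°.
Going east by 112.94° from +116.80° passes through 180° before reaching -130.26°.

Yes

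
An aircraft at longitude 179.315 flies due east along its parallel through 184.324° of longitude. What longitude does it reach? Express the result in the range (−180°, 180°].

+3.639°

Start at +179.315°; shift +184.324° → +363.639°.
+363.639° lies outside (−180°, 180°]; subtract 360° → +3.639°.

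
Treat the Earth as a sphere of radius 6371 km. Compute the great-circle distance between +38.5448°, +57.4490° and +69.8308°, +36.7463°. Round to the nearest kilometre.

Δλ = 36.7463 − 57.4490 = -20.7027°.
Δφ = 69.8308 − 38.5448 = 31.2860°.
a = sin²(Δφ/2) + cos φ₁ · cos φ₂ · sin²(Δλ/2) = 0.081414.
c = 2·atan2(√a, √(1−a)) = 0.57870 rad → d = 6371·c ≈ 3686.92 km.

3687 km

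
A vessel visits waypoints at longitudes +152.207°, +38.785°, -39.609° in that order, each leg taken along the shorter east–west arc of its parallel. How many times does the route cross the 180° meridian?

0

Leg 1: +152.207° → +38.785°, shortest Δλ = -113.422° (west) — does not cross 180°.
Leg 2: +38.785° → -39.609°, shortest Δλ = -78.394° (west) — does not cross 180°.
Total crossings: 0.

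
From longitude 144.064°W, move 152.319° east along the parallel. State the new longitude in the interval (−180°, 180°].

Start at -144.064°; shift +152.319° → +8.255°.
+8.255° already lies in (−180°, 180°].

8.255°E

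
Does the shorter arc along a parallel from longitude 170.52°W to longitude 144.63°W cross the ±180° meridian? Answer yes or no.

No

Signed shortest Δλ = ((-144.63 − -170.52 + 180) mod 360) − 180 = 25.89°.
Going east by 25.89° from -170.52° reaches -144.63° without touching 180°.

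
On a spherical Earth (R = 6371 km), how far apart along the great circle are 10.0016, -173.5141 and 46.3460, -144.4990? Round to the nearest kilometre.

Δλ = -144.4990 − -173.5141 = 29.0151°.
Δφ = 46.3460 − 10.0016 = 36.3444°.
a = sin²(Δφ/2) + cos φ₁ · cos φ₂ · sin²(Δλ/2) = 0.139926.
c = 2·atan2(√a, √(1−a)) = 0.76678 rad → d = 6371·c ≈ 4885.16 km.

4885 km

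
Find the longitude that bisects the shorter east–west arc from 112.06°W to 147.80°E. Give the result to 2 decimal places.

Signed shortest Δλ from -112.06° to +147.80° is -100.14°.
Midpoint longitude = -112.06° + (-100.14°)/2 = -112.06° − 50.07° = -162.13°.
(The naïve average (-112.06 + +147.80)/2 = 17.87° is on the wrong side of the globe.)

162.13°W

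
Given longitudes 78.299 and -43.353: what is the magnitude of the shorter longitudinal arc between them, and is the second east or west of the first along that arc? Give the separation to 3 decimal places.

Raw difference: -43.353 − 78.299 = -121.652°.
Normalise into (−180°, 180°]: -121.652° stays -121.652°.
Negative ⇒ the second point lies to the west; separation 121.652°.

121.652° west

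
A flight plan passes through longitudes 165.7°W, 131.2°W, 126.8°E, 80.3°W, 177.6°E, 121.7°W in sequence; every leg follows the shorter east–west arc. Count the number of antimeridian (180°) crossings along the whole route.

4

Leg 1: -165.7° → -131.2°, shortest Δλ = 34.5° (east) — does not cross 180°.
Leg 2: -131.2° → +126.8°, shortest Δλ = -102.0° (west) — crosses 180°.
Leg 3: +126.8° → -80.3°, shortest Δλ = 152.9° (east) — crosses 180°.
Leg 4: -80.3° → +177.6°, shortest Δλ = -102.1° (west) — crosses 180°.
Leg 5: +177.6° → -121.7°, shortest Δλ = 60.7° (east) — crosses 180°.
Total crossings: 4.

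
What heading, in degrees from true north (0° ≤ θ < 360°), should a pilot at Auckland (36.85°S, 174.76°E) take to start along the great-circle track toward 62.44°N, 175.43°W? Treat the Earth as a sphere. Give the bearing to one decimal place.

4.6°

Δλ = -175.43 − 174.76 = -350.19°; wrapped into (−180°, 180°]: 9.81°.
θ = atan2( sin Δλ · cos φ₂ , cos φ₁ · sin φ₂ − sin φ₁ · cos φ₂ · cos Δλ )
  = atan2(0.07883, 0.98283) = 4.586° → normalised to [0°, 360°): 4.586°.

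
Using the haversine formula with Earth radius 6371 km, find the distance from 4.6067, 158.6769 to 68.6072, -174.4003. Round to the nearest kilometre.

7393 km

Δλ = -174.4003 − 158.6769 = -333.0772°; wrapped into (−180°, 180°]: 26.9228°.
Δφ = 68.6072 − 4.6067 = 64.0005°.
a = sin²(Δφ/2) + cos φ₁ · cos φ₂ · sin²(Δλ/2) = 0.300521.
c = 2·atan2(√a, √(1−a)) = 1.16042 rad → d = 6371·c ≈ 7393.02 km.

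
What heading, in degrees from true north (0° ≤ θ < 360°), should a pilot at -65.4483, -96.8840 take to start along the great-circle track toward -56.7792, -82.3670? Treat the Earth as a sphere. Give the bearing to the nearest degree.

Δλ = -82.3670 − -96.8840 = 14.5170°.
θ = atan2( sin Δλ · cos φ₂ , cos φ₁ · sin φ₂ − sin φ₁ · cos φ₂ · cos Δλ )
  = atan2(0.13733, 0.13482) = 45.529° → normalised to [0°, 360°): 45.529°.

46°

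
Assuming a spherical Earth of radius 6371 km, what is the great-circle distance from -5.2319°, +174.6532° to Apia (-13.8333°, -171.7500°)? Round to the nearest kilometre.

Δλ = -171.7500 − 174.6532 = -346.4032°; wrapped into (−180°, 180°]: 13.5968°.
Δφ = -13.8333 − -5.2319 = -8.6014°.
a = sin²(Δφ/2) + cos φ₁ · cos φ₂ · sin²(Δλ/2) = 0.019173.
c = 2·atan2(√a, √(1−a)) = 0.27783 rad → d = 6371·c ≈ 1770.05 km.

1770 km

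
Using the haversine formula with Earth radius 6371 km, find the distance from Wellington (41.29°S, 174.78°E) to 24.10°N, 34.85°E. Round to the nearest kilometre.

15855 km

Δλ = 34.85 − 174.78 = -139.93°.
Δφ = 24.10 − -41.29 = 65.39°.
a = sin²(Δφ/2) + cos φ₁ · cos φ₂ · sin²(Δλ/2) = 0.897162.
c = 2·atan2(√a, √(1−a)) = 2.48869 rad → d = 6371·c ≈ 15855.45 km.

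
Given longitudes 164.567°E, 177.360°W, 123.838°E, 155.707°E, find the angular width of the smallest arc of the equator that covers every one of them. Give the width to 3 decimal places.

58.802°

Sort the longitudes: -177.360°, +123.838°, +155.707°, +164.567°.
Eastward gaps between consecutive values (wrapping around): 301.198°, 31.869°, 8.860°, 18.073°.
Largest gap = 301.198° ⇒ minimal covering band is its complement: 360° − 301.198° = 58.802°.
Band runs from +123.838° eastward to -177.360°, crossing the antimeridian.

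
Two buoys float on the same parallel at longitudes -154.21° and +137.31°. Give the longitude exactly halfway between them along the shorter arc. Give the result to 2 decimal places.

+171.55°

Signed shortest Δλ from -154.21° to +137.31° is -68.48°.
Midpoint longitude = -154.21° + (-68.48°)/2 = -154.21° − 34.24° = -188.45°.
Normalise into (−180°, 180°]: +171.55°.
(The naïve average (-154.21 + +137.31)/2 = -8.45° is on the wrong side of the globe.)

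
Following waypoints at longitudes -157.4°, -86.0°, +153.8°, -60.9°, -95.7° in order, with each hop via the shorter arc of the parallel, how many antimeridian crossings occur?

2

Leg 1: -157.4° → -86.0°, shortest Δλ = 71.4° (east) — does not cross 180°.
Leg 2: -86.0° → +153.8°, shortest Δλ = -120.2° (west) — crosses 180°.
Leg 3: +153.8° → -60.9°, shortest Δλ = 145.3° (east) — crosses 180°.
Leg 4: -60.9° → -95.7°, shortest Δλ = -34.8° (west) — does not cross 180°.
Total crossings: 2.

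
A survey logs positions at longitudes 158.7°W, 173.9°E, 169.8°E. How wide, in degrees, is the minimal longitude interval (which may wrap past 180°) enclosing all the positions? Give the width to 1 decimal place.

31.5°

Sort the longitudes: -158.7°, +169.8°, +173.9°.
Eastward gaps between consecutive values (wrapping around): 328.5°, 4.1°, 27.4°.
Largest gap = 328.5° ⇒ minimal covering band is its complement: 360° − 328.5° = 31.5°.
Band runs from +169.8° eastward to -158.7°, crossing the antimeridian.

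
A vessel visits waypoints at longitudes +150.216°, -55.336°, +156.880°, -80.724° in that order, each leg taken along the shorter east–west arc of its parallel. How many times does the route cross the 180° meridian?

3

Leg 1: +150.216° → -55.336°, shortest Δλ = 154.448° (east) — crosses 180°.
Leg 2: -55.336° → +156.880°, shortest Δλ = -147.784° (west) — crosses 180°.
Leg 3: +156.880° → -80.724°, shortest Δλ = 122.396° (east) — crosses 180°.
Total crossings: 3.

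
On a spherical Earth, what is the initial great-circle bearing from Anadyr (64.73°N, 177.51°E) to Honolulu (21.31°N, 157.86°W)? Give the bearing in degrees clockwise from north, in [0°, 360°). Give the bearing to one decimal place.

147.6°

Δλ = -157.86 − 177.51 = -335.37°; wrapped into (−180°, 180°]: 24.63°.
θ = atan2( sin Δλ · cos φ₂ , cos φ₁ · sin φ₂ − sin φ₁ · cos φ₂ · cos Δλ )
  = atan2(0.38826, -0.61069) = 147.553° → normalised to [0°, 360°): 147.553°.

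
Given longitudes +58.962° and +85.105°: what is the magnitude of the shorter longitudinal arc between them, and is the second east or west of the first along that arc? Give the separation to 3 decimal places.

Raw difference: 85.105 − 58.962 = 26.143°.
Normalise into (−180°, 180°]: 26.143° stays 26.143°.
Positive ⇒ the second point lies to the east; separation 26.143°.

26.143° east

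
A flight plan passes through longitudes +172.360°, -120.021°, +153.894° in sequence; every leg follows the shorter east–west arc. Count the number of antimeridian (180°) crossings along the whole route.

2

Leg 1: +172.360° → -120.021°, shortest Δλ = 67.619° (east) — crosses 180°.
Leg 2: -120.021° → +153.894°, shortest Δλ = -86.085° (west) — crosses 180°.
Total crossings: 2.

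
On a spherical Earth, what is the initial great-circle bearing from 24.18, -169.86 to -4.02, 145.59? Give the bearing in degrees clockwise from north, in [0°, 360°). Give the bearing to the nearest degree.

Δλ = 145.59 − -169.86 = 315.45°; wrapped into (−180°, 180°]: -44.55°.
θ = atan2( sin Δλ · cos φ₂ , cos φ₁ · sin φ₂ − sin φ₁ · cos φ₂ · cos Δλ )
  = atan2(-0.69981, -0.35514) = -116.907° → normalised to [0°, 360°): 243.093°.

243°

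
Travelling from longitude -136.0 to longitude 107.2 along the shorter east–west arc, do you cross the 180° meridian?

Yes

Naïve |107.2 − -136.0| = 243.2° > 180°, so the shorter arc goes the other way round — across 180°.
Signed shortest Δλ = ((107.2 − -136.0 + 180) mod 360) − 180 = -116.8°.
Going west by 116.8° from -136.0° passes through 180° before reaching +107.2°.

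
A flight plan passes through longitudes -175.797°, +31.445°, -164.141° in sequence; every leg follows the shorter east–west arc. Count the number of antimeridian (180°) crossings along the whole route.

2

Leg 1: -175.797° → +31.445°, shortest Δλ = -152.758° (west) — crosses 180°.
Leg 2: +31.445° → -164.141°, shortest Δλ = 164.414° (east) — crosses 180°.
Total crossings: 2.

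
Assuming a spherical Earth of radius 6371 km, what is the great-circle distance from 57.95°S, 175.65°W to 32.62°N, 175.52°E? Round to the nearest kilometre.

10105 km

Δλ = 175.52 − -175.65 = 351.17°; wrapped into (−180°, 180°]: -8.83°.
Δφ = 32.62 − -57.95 = 90.57°.
a = sin²(Δφ/2) + cos φ₁ · cos φ₂ · sin²(Δλ/2) = 0.507623.
c = 2·atan2(√a, √(1−a)) = 1.58604 rad → d = 6371·c ≈ 10104.68 km.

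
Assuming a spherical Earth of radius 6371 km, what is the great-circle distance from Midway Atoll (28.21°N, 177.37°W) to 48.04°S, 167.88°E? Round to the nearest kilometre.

Δλ = 167.88 − -177.37 = 345.25°; wrapped into (−180°, 180°]: -14.75°.
Δφ = -48.04 − 28.21 = -76.25°.
a = sin²(Δφ/2) + cos φ₁ · cos φ₂ · sin²(Δλ/2) = 0.390865.
c = 2·atan2(√a, √(1−a)) = 1.35076 rad → d = 6371·c ≈ 8605.66 km.

8606 km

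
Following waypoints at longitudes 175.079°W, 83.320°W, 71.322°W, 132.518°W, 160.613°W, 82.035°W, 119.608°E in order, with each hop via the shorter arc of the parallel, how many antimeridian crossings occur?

Leg 1: -175.079° → -83.320°, shortest Δλ = 91.759° (east) — does not cross 180°.
Leg 2: -83.320° → -71.322°, shortest Δλ = 11.998° (east) — does not cross 180°.
Leg 3: -71.322° → -132.518°, shortest Δλ = -61.196° (west) — does not cross 180°.
Leg 4: -132.518° → -160.613°, shortest Δλ = -28.095° (west) — does not cross 180°.
Leg 5: -160.613° → -82.035°, shortest Δλ = 78.578° (east) — does not cross 180°.
Leg 6: -82.035° → +119.608°, shortest Δλ = -158.357° (west) — crosses 180°.
Total crossings: 1.

1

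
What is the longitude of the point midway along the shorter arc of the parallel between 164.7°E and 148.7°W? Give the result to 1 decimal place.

Signed shortest Δλ from +164.7° to -148.7° is +46.6°.
Midpoint longitude = +164.7° + (+46.6°)/2 = +164.7° + 23.3° = +188.0°.
Normalise into (−180°, 180°]: -172.0°.
(The naïve average (+164.7 + -148.7)/2 = 8.0° is on the wrong side of the globe.)

172.0°W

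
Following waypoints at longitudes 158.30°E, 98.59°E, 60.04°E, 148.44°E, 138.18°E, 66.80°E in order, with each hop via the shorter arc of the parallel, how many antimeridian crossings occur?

0

Leg 1: +158.30° → +98.59°, shortest Δλ = -59.71° (west) — does not cross 180°.
Leg 2: +98.59° → +60.04°, shortest Δλ = -38.55° (west) — does not cross 180°.
Leg 3: +60.04° → +148.44°, shortest Δλ = 88.4° (east) — does not cross 180°.
Leg 4: +148.44° → +138.18°, shortest Δλ = -10.26° (west) — does not cross 180°.
Leg 5: +138.18° → +66.80°, shortest Δλ = -71.38° (west) — does not cross 180°.
Total crossings: 0.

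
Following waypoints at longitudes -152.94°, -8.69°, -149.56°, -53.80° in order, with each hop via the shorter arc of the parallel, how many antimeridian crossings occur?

Leg 1: -152.94° → -8.69°, shortest Δλ = 144.25° (east) — does not cross 180°.
Leg 2: -8.69° → -149.56°, shortest Δλ = -140.87° (west) — does not cross 180°.
Leg 3: -149.56° → -53.80°, shortest Δλ = 95.76° (east) — does not cross 180°.
Total crossings: 0.

0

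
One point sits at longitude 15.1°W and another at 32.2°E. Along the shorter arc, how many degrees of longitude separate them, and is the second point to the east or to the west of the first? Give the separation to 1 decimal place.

Raw difference: 32.2 − -15.1 = 47.3°.
Normalise into (−180°, 180°]: 47.3° stays 47.3°.
Positive ⇒ the second point lies to the east; separation 47.3°.

47.3° east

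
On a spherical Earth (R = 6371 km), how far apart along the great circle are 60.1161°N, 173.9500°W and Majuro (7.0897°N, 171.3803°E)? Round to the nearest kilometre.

6024 km

Δλ = 171.3803 − -173.9500 = 345.3303°; wrapped into (−180°, 180°]: -14.6697°.
Δφ = 7.0897 − 60.1161 = -53.0264°.
a = sin²(Δφ/2) + cos φ₁ · cos φ₂ · sin²(Δλ/2) = 0.207335.
c = 2·atan2(√a, √(1−a)) = 0.94551 rad → d = 6371·c ≈ 6023.85 km.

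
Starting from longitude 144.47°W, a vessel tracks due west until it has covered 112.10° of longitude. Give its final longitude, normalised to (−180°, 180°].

Start at -144.47°; shift −112.10° → -256.57°.
-256.57° lies outside (−180°, 180°]; add 360° → +103.43°.

103.43°E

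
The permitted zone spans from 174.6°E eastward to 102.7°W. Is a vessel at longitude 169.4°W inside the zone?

Yes

Band width going east from +174.6° to -102.7°: ((-102.7 − 174.6) mod 360) = 82.7°.
Offset of -169.4° east of the west edge: ((-169.4 − 174.6) mod 360) = 16.0°.
16.0° ≤ 82.7° ⇒ inside.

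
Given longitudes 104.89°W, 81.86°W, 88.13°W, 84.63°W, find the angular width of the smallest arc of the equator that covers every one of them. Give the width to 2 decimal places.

23.03°

Sort the longitudes: -104.89°, -88.13°, -84.63°, -81.86°.
Eastward gaps between consecutive values (wrapping around): 16.76°, 3.50°, 2.77°, 336.97°.
Largest gap = 336.97° ⇒ minimal covering band is its complement: 360° − 336.97° = 23.03°.
Band runs from -104.89° eastward to -81.86°.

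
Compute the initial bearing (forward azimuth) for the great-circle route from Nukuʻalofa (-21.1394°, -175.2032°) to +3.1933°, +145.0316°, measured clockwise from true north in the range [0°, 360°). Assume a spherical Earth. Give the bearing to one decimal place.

Δλ = 145.0316 − -175.2032 = 320.2348°; wrapped into (−180°, 180°]: -39.7652°.
θ = atan2( sin Δλ · cos φ₂ , cos φ₁ · sin φ₂ − sin φ₁ · cos φ₂ · cos Δλ )
  = atan2(-0.63865, 0.32874) = -62.763° → normalised to [0°, 360°): 297.237°.

297.2°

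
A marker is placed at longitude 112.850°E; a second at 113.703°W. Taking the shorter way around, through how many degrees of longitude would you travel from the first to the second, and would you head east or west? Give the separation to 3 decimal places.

133.447° east

Raw difference: -113.703 − 112.850 = -226.553°.
Normalise into (−180°, 180°]: -226.553° + 360° = 133.447°.
Positive ⇒ the second point lies to the east; separation 133.447°.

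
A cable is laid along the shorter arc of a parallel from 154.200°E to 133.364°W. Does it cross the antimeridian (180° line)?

Naïve |-133.364 − 154.200| = 287.564° > 180°, so the shorter arc goes the other way round — across 180°.
Signed shortest Δλ = ((-133.364 − 154.200 + 180) mod 360) − 180 = 72.436°.
Going east by 72.436° from +154.200° passes through 180° before reaching -133.364°.

Yes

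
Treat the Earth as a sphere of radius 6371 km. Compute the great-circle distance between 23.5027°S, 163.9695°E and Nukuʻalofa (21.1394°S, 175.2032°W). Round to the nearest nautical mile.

Δλ = -175.2032 − 163.9695 = -339.1727°; wrapped into (−180°, 180°]: 20.8273°.
Δφ = -21.1394 − -23.5027 = 2.3633°.
a = sin²(Δφ/2) + cos φ₁ · cos φ₂ · sin²(Δλ/2) = 0.028370.
c = 2·atan2(√a, √(1−a)) = 0.33848 rad → d = 6371·c ≈ 2156.48 km ≈ 1164.41 nmi.

1164 nmi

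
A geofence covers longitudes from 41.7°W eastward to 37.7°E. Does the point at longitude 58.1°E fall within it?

Band width going east from -41.7° to +37.7°: ((37.7 − -41.7) mod 360) = 79.4°.
Offset of +58.1° east of the west edge: ((58.1 − -41.7) mod 360) = 99.8°.
99.8° > 79.4° ⇒ outside.

No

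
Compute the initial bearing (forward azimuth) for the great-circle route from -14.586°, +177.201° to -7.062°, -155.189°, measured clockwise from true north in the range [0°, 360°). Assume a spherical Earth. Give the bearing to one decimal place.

Δλ = -155.189 − 177.201 = -332.390°; wrapped into (−180°, 180°]: 27.610°.
θ = atan2( sin Δλ · cos φ₂ , cos φ₁ · sin φ₂ − sin φ₁ · cos φ₂ · cos Δλ )
  = atan2(0.45993, 0.10248) = 77.439° → normalised to [0°, 360°): 77.439°.

77.4°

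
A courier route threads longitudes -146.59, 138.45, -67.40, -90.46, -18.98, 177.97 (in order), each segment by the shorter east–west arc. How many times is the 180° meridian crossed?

3

Leg 1: -146.59° → +138.45°, shortest Δλ = -74.96° (west) — crosses 180°.
Leg 2: +138.45° → -67.40°, shortest Δλ = 154.15° (east) — crosses 180°.
Leg 3: -67.40° → -90.46°, shortest Δλ = -23.06° (west) — does not cross 180°.
Leg 4: -90.46° → -18.98°, shortest Δλ = 71.48° (east) — does not cross 180°.
Leg 5: -18.98° → +177.97°, shortest Δλ = -163.05° (west) — crosses 180°.
Total crossings: 3.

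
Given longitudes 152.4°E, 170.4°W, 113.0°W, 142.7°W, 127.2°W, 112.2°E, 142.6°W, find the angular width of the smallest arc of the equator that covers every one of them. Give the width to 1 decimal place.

Sort the longitudes: -170.4°, -142.7°, -142.6°, -127.2°, -113.0°, +112.2°, +152.4°.
Eastward gaps between consecutive values (wrapping around): 27.7°, 0.1°, 15.4°, 14.2°, 225.2°, 40.2°, 37.2°.
Largest gap = 225.2° ⇒ minimal covering band is its complement: 360° − 225.2° = 134.8°.
Band runs from +112.2° eastward to -113.0°, crossing the antimeridian.

134.8°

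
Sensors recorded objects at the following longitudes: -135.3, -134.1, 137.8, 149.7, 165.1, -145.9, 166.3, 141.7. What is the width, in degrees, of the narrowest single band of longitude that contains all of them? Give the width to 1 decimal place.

Sort the longitudes: -145.9°, -135.3°, -134.1°, +137.8°, +141.7°, +149.7°, +165.1°, +166.3°.
Eastward gaps between consecutive values (wrapping around): 10.6°, 1.2°, 271.9°, 3.9°, 8.0°, 15.4°, 1.2°, 47.8°.
Largest gap = 271.9° ⇒ minimal covering band is its complement: 360° − 271.9° = 88.1°.
Band runs from +137.8° eastward to -134.1°, crossing the antimeridian.

88.1°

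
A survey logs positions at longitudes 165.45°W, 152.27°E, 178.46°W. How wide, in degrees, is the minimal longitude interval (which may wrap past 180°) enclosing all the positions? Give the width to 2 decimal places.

Sort the longitudes: -178.46°, -165.45°, +152.27°.
Eastward gaps between consecutive values (wrapping around): 13.01°, 317.72°, 29.27°.
Largest gap = 317.72° ⇒ minimal covering band is its complement: 360° − 317.72° = 42.28°.
Band runs from +152.27° eastward to -165.45°, crossing the antimeridian.

42.28°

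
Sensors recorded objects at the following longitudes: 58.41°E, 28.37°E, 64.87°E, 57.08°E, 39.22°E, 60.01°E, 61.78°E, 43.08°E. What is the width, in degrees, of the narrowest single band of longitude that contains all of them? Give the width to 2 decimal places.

36.50°

Sort the longitudes: +28.37°, +39.22°, +43.08°, +57.08°, +58.41°, +60.01°, +61.78°, +64.87°.
Eastward gaps between consecutive values (wrapping around): 10.85°, 3.86°, 14.00°, 1.33°, 1.60°, 1.77°, 3.09°, 323.50°.
Largest gap = 323.50° ⇒ minimal covering band is its complement: 360° − 323.50° = 36.50°.
Band runs from +28.37° eastward to +64.87°.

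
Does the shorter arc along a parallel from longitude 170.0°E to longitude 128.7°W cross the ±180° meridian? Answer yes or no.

Naïve |-128.7 − 170.0| = 298.7° > 180°, so the shorter arc goes the other way round — across 180°.
Signed shortest Δλ = ((-128.7 − 170.0 + 180) mod 360) − 180 = 61.3°.
Going east by 61.3° from +170.0° passes through 180° before reaching -128.7°.

Yes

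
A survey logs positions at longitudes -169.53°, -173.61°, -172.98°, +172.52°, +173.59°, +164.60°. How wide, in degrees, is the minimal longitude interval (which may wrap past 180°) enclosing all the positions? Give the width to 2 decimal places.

25.87°

Sort the longitudes: -173.61°, -172.98°, -169.53°, +164.60°, +172.52°, +173.59°.
Eastward gaps between consecutive values (wrapping around): 0.63°, 3.45°, 334.13°, 7.92°, 1.07°, 12.80°.
Largest gap = 334.13° ⇒ minimal covering band is its complement: 360° − 334.13° = 25.87°.
Band runs from +164.60° eastward to -169.53°, crossing the antimeridian.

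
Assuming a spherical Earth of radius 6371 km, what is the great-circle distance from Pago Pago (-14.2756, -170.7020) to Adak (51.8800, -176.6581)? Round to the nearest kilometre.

Δλ = -176.6581 − -170.7020 = -5.9561°.
Δφ = 51.8800 − -14.2756 = 66.1556°.
a = sin²(Δφ/2) + cos φ₁ · cos φ₂ · sin²(Δλ/2) = 0.299488.
c = 2·atan2(√a, √(1−a)) = 1.15816 rad → d = 6371·c ≈ 7378.64 km.

7379 km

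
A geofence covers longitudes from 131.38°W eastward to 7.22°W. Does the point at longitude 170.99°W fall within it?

Band width going east from -131.38° to -7.22°: ((-7.22 − -131.38) mod 360) = 124.16°.
Offset of -170.99° east of the west edge: ((-170.99 − -131.38) mod 360) = 320.39°.
320.39° > 124.16° ⇒ outside.

No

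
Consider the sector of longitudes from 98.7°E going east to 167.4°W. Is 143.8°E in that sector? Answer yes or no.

Yes

Band width going east from +98.7° to -167.4°: ((-167.4 − 98.7) mod 360) = 93.9°.
Offset of +143.8° east of the west edge: ((143.8 − 98.7) mod 360) = 45.1°.
45.1° ≤ 93.9° ⇒ inside.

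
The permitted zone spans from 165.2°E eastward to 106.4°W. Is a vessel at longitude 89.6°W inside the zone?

No

Band width going east from +165.2° to -106.4°: ((-106.4 − 165.2) mod 360) = 88.4°.
Offset of -89.6° east of the west edge: ((-89.6 − 165.2) mod 360) = 105.2°.
105.2° > 88.4° ⇒ outside.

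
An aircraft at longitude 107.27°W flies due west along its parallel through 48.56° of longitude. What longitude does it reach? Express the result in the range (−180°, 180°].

155.83°W

Start at -107.27°; shift −48.56° → -155.83°.
-155.83° already lies in (−180°, 180°].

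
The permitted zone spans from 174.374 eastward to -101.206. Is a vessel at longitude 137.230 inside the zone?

Band width going east from +174.374° to -101.206°: ((-101.206 − 174.374) mod 360) = 84.420°.
Offset of +137.230° east of the west edge: ((137.230 − 174.374) mod 360) = 322.856°.
322.856° > 84.420° ⇒ outside.

No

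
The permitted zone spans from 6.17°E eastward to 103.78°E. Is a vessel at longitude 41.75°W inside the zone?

No

Band width going east from +6.17° to +103.78°: ((103.78 − 6.17) mod 360) = 97.61°.
Offset of -41.75° east of the west edge: ((-41.75 − 6.17) mod 360) = 312.08°.
312.08° > 97.61° ⇒ outside.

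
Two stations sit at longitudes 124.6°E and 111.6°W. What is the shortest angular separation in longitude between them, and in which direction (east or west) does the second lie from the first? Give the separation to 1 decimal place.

123.8° east

Raw difference: -111.6 − 124.6 = -236.2°.
Normalise into (−180°, 180°]: -236.2° + 360° = 123.8°.
Positive ⇒ the second point lies to the east; separation 123.8°.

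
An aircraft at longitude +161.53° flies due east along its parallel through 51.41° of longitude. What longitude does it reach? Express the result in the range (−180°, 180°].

-147.06°

Start at +161.53°; shift +51.41° → +212.94°.
+212.94° lies outside (−180°, 180°]; subtract 360° → -147.06°.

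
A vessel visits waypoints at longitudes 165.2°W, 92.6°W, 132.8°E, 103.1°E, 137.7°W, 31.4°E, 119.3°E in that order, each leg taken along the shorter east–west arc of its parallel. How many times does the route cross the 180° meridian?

2

Leg 1: -165.2° → -92.6°, shortest Δλ = 72.6° (east) — does not cross 180°.
Leg 2: -92.6° → +132.8°, shortest Δλ = -134.6° (west) — crosses 180°.
Leg 3: +132.8° → +103.1°, shortest Δλ = -29.7° (west) — does not cross 180°.
Leg 4: +103.1° → -137.7°, shortest Δλ = 119.2° (east) — crosses 180°.
Leg 5: -137.7° → +31.4°, shortest Δλ = 169.1° (east) — does not cross 180°.
Leg 6: +31.4° → +119.3°, shortest Δλ = 87.9° (east) — does not cross 180°.
Total crossings: 2.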